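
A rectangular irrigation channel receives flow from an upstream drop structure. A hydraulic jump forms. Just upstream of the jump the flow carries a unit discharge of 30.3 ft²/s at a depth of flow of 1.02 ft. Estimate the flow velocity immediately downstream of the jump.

V₂ = 4.34 ft/s

V₁ = q/y₁ = 30.3/1.02 = 29.7 ft/s. Fr₁ = V₁/√(g·y₁) = 29.7/√(32.2×1.02) = 5.18.
Conjugate-depth relation: y₂/y₁ = ½[√(1 + 8Fr₁²) − 1] = ½[√215.9 − 1] = 6.85.
y₂ = 6.85 × 1.02 = 6.98 ft.
V₂ = q/y₂ = 30.3/6.98 = 4.34 ft/s.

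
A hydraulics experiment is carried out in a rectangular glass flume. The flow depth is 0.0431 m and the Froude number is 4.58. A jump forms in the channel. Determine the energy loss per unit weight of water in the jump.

Fr₁ = 4.58 (given).
Sequent-depth ratio: y₂/y₁ = ½[√(1 + 8Fr₁²) − 1] = ½[√168.8 − 1] = 6.00.
y₂ = 6.00 × 0.0431 = 0.258 m.
Head loss: ΔE = (y₂ − y₁)³/(4y₁y₂) = (0.258 − 0.0431)³/(4×0.0431×0.258) = 0.00999/0.0446 = 0.224 m.

ΔE = 0.224 m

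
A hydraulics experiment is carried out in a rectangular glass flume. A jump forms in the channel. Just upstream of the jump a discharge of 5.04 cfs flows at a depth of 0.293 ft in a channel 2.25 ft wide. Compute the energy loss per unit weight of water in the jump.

q = Q/b = 5.04/2.25 = 2.24 ft²/s; V₁ = q/y₁ = 7.65 ft/s. Fr₁ = V₁/√(g·y₁) = 2.49.
Sequent-depth ratio: y₂/y₁ = ½[√(1 + 8Fr₁²) − 1] = ½[√50.56 − 1] = 3.06.
y₂ = 3.06 × 0.293 = 0.895 ft.
Head loss: ΔE = (y₂ − y₁)³/(4y₁y₂) = (0.895 − 0.293)³/(4×0.293×0.895) = 0.218/1.05 = 0.208 ft.

ΔE = 0.208 ft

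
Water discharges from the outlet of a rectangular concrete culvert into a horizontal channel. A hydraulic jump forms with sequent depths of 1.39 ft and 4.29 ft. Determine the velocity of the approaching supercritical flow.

For a rectangular channel the momentum equation gives q² = ½·g·y₁·y₂·(y₁ + y₂) = ½×32.2×1.39×4.29×5.68 = 545.
q = √545 = 23.4 ft²/s.
V₁ = q/y₁ = 23.4/1.39 = 16.8 ft/s.

V₁ = 16.8 ft/s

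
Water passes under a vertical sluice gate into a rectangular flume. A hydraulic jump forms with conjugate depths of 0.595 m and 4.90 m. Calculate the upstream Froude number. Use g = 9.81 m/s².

For a rectangular channel the momentum equation gives q² = ½·g·y₁·y₂·(y₁ + y₂) = ½×9.81×0.595×4.90×5.50 = 78.6.
q = √78.6 = 8.86 m²/s.
V₁ = q/y₁ = 14.9 m/s; Fr₁ = V₁/√(g·y₁) = 6.17.

Fr₁ = 6.17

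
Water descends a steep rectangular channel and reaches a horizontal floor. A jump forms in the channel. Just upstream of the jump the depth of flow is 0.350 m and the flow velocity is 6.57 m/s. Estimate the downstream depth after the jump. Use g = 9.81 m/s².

Fr₁ = V₁/√(g·y₁) = 6.57/√(9.81×0.350) = 3.55.
From the momentum equation for a rectangular channel, y₂/y₁ = ½[√(1 + 8Fr₁²) − 1] = ½[√101.6 − 1] = 4.54.
y₂ = 4.54 × 0.350 = 1.59 m.

y₂ = 1.59 m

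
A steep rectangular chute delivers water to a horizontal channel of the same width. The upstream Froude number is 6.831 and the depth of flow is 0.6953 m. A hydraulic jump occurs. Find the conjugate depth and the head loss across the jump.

y₂ = 6.378 m; ΔE = 10.35 m

Fr₁ = 6.831 (given).
From the momentum equation for a rectangular channel, y₂/y₁ = ½[√(1 + 8Fr₁²) − 1] = ½[√374.30 − 1] = 9.173.
y₂ = 9.173 × 0.6953 = 6.378 m.
Head loss: ΔE = (y₂ − y₁)³/(4y₁y₂) = (6.378 − 0.6953)³/(4×0.6953×6.378) = 183.5/17.74 = 10.35 m.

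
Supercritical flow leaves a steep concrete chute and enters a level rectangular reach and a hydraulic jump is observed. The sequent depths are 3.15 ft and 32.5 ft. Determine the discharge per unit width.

For a rectangular channel the momentum equation gives q² = ½·g·y₁·y₂·(y₁ + y₂) = ½×32.2×3.15×32.5×35.6 = 58760.
q = √58760 = 242 ft²/s.

q = 242 ft²/s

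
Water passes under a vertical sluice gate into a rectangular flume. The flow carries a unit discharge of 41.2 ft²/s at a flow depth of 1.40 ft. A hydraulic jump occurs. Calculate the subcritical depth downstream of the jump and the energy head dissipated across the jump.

y₂ = 8.01 ft; ΔE = 6.43 ft

V₁ = q/y₁ = 41.2/1.40 = 29.4 ft/s. Fr₁ = V₁/√(g·y₁) = 29.4/√(32.2×1.40) = 4.38.
Sequent-depth ratio: y₂/y₁ = ½[√(1 + 8Fr₁²) − 1] = ½[√154.7 − 1] = 5.72.
y₂ = 5.72 × 1.40 = 8.01 ft.
Head loss: ΔE = (y₂ − y₁)³/(4y₁y₂) = (8.01 − 1.40)³/(4×1.40×8.01) = 288/44.8 = 6.43 ft.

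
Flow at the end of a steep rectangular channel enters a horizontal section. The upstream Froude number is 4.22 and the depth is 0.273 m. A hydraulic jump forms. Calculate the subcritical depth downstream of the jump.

Fr₁ = 4.22 (given).
Conjugate-depth relation: y₂/y₁ = ½[√(1 + 8Fr₁²) − 1] = ½[√143.5 − 1] = 5.49.
y₂ = 5.49 × 0.273 = 1.50 m.

y₂ = 1.50 m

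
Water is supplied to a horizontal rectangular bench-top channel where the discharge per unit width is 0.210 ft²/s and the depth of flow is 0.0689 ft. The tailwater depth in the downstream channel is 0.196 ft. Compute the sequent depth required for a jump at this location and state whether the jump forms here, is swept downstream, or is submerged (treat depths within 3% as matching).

V₁ = q/y₁ = 0.210/0.0689 = 3.05 ft/s. Fr₁ = V₁/√(g·y₁) = 3.05/√(32.2×0.0689) = 2.05.
Bélanger equation: y₂/y₁ = ½[√(1 + 8Fr₁²) − 1] = ½[√34.50 − 1] = 2.44.
y₂ = 2.44 × 0.0689 = 0.168 ft.
Tailwater y_tw = 0.196 ft: y_tw > y₂, so the jump is submerged.

y₂ = 0.168 ft; the jump is submerged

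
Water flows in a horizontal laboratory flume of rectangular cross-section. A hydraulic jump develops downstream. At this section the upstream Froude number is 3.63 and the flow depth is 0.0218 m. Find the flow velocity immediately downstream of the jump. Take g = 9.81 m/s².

V₂ = 0.360 m/s

Fr₁ = 3.63 (given).
By Bélanger, y₂/y₁ = ½[√(1 + 8Fr₁²) − 1] = ½[√106.4 − 1] = 4.66.
y₂ = 4.66 × 0.0218 = 0.102 m.
V₁ = Fr₁·√(g·y₁) = 3.63×√(9.81×0.0218) = 1.68 m/s; q = V₁·y₁ = 0.0366 m²/s.
V₂ = q/y₂ = 0.0366/0.102 = 0.360 m/s.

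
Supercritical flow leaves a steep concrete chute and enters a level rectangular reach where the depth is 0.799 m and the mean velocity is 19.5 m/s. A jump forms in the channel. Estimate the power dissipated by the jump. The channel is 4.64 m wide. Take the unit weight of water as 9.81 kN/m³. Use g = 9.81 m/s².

P = 8849 kW

Fr₁ = V₁/√(g·y₁) = 19.5/√(9.81×0.799) = 6.97.
Sequent-depth ratio: y₂/y₁ = ½[√(1 + 8Fr₁²) − 1] = ½[√389.1 − 1] = 9.36.
y₂ = 9.36 × 0.799 = 7.48 m.
q = V₁·y₁ = 19.5 × 0.799 = 15.6 m²/s. V₂ = q/y₂ = 15.6/7.48 = 2.08 m/s. E₁ = y₁ + V₁²/2g = 20.2 m; E₂ = y₂ + V₂²/2g = 7.70 m. ΔE = E₁ − E₂ = 12.5 m.
Q = q·b = 15.6 × 4.64 = 72.3 m³/s. P = γ·Q·ΔE = 9.81 × 72.3 × 12.5 = 8849 kW.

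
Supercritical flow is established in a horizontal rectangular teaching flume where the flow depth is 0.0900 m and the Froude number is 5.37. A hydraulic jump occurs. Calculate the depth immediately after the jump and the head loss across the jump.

y₂ = 0.640 m; ΔE = 0.722 m

Fr₁ = 5.37 (given).
By Bélanger, y₂/y₁ = ½[√(1 + 8Fr₁²) − 1] = ½[√231.7 − 1] = 7.11.
y₂ = 7.11 × 0.0900 = 0.640 m.
V₁ = Fr₁·√(g·y₁) = 5.37×√(9.81×0.0900) = 5.05 m/s; q = V₁·y₁ = 0.454 m²/s. V₂ = q/y₂ = 0.454/0.640 = 0.710 m/s. E₁ = y₁ + V₁²/2g = 1.39 m; E₂ = y₂ + V₂²/2g = 0.666 m. ΔE = E₁ − E₂ = 0.722 m.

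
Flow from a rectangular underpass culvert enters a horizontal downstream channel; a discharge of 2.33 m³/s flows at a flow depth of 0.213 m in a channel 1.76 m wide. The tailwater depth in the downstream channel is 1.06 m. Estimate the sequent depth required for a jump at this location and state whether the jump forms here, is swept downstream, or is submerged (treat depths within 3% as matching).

q = Q/b = 2.33/1.76 = 1.32 m²/s; V₁ = q/y₁ = 6.22 m/s. Fr₁ = V₁/√(g·y₁) = 4.30.
Conjugate-depth relation: y₂/y₁ = ½[√(1 + 8Fr₁²) − 1] = ½[√148.9 − 1] = 5.60.
y₂ = 5.60 × 0.213 = 1.19 m.
Tailwater y_tw = 1.06 m: y_tw < y₂, so the jump is swept downstream.

y₂ = 1.19 m; the jump is swept downstream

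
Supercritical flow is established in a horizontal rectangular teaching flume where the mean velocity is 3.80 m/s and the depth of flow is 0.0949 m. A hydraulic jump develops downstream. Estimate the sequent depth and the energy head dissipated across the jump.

y₂ = 0.483 m; ΔE = 0.319 m

Fr₁ = V₁/√(g·y₁) = 3.80/√(9.81×0.0949) = 3.94.
Conjugate-depth relation: y₂/y₁ = ½[√(1 + 8Fr₁²) − 1] = ½[√125.1 − 1] = 5.09.
y₂ = 5.09 × 0.0949 = 0.483 m.
Head loss: ΔE = (y₂ − y₁)³/(4y₁y₂) = (0.483 − 0.0949)³/(4×0.0949×0.483) = 0.0586/0.183 = 0.319 m.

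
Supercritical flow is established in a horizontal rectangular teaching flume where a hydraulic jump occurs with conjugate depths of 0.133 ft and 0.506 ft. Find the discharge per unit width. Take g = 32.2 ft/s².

q = 0.832 ft²/s

For a rectangular channel the momentum equation gives q² = ½·g·y₁·y₂·(y₁ + y₂) = ½×32.2×0.133×0.506×0.639 = 0.692.
q = √0.692 = 0.832 ft²/s.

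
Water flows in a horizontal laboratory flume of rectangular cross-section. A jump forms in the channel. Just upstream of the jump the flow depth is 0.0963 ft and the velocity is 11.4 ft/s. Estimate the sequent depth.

y₂ = 0.835 ft

Fr₁ = V₁/√(g·y₁) = 11.4/√(32.2×0.0963) = 6.47.
Bélanger equation: y₂/y₁ = ½[√(1 + 8Fr₁²) − 1] = ½[√336.3 − 1] = 8.67.
y₂ = 8.67 × 0.0963 = 0.835 ft.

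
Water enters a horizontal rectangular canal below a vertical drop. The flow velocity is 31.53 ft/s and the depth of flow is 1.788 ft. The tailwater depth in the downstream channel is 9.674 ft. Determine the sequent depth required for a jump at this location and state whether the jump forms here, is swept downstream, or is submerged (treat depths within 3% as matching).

Fr₁ = V₁/√(g·y₁) = 31.53/√(32.2×1.788) = 4.155.
Bélanger equation: y₂/y₁ = ½[√(1 + 8Fr₁²) − 1] = ½[√139.14 − 1] = 5.398.
y₂ = 5.398 × 1.788 = 9.651 ft.
Tailwater y_tw = 9.674 ft: y_tw ≈ y₂, so the jump forms here.

y₂ = 9.651 ft; the jump forms here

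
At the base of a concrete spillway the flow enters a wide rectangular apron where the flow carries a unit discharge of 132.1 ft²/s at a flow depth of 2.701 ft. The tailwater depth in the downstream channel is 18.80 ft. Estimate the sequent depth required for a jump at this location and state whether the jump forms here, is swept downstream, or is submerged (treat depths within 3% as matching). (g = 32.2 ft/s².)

y₂ = 18.73 ft; the jump forms here

V₁ = q/y₁ = 132.1/2.701 = 48.91 ft/s. Fr₁ = V₁/√(g·y₁) = 48.91/√(32.2×2.701) = 5.244.
By Bélanger, y₂/y₁ = ½[√(1 + 8Fr₁²) − 1] = ½[√221.02 − 1] = 6.933.
y₂ = 6.933 × 2.701 = 18.73 ft.
Tailwater y_tw = 18.80 ft: y_tw ≈ y₂, so the jump forms here.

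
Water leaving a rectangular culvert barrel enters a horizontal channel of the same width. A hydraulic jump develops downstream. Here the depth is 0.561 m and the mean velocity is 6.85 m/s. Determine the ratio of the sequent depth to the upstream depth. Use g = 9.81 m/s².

y₂/y₁ = 3.66

Fr₁ = V₁/√(g·y₁) = 6.85/√(9.81×0.561) = 2.92.
Sequent-depth ratio: y₂/y₁ = ½[√(1 + 8Fr₁²) − 1] = ½[√69.21 − 1] = 3.66.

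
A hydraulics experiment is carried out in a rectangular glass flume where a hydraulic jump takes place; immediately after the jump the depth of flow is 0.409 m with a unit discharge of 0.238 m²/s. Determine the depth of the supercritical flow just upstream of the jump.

y₁ = 0.0602 m

V₂ = q/y₂ = 0.238/0.409 = 0.582 m/s; Fr₂ = V₂/√(g·y₂) = 0.291.
From the momentum equation (using Fr₂), y₁/y₂ = ½[√(1 + 8Fr₂²) − 1] = ½[√1.675 − 1] = 0.147.
y₁ = 0.147 × 0.409 = 0.0602 m.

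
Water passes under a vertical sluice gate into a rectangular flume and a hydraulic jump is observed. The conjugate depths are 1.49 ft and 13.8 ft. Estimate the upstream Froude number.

For a rectangular channel the momentum equation gives q² = ½·g·y₁·y₂·(y₁ + y₂) = ½×32.2×1.49×13.8×15.3 = 5062.
q = √5062 = 71.1 ft²/s.
V₁ = q/y₁ = 47.7 ft/s; Fr₁ = V₁/√(g·y₁) = 6.89.

Fr₁ = 6.89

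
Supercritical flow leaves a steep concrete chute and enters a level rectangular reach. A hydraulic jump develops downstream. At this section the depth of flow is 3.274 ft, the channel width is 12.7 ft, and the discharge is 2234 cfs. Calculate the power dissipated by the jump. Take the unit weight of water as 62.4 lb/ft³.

P = 6213 hp

q = Q/b = 2234/12.7 = 175.9 ft²/s; V₁ = q/y₁ = 53.73 ft/s. Fr₁ = V₁/√(g·y₁) = 5.233.
By Bélanger, y₂/y₁ = ½[√(1 + 8Fr₁²) − 1] = ½[√220.06 − 1] = 6.917.
y₂ = 6.917 × 3.274 = 22.65 ft.
V₂ = q/y₂ = 175.9/22.65 = 7.767 ft/s. E₁ = y₁ + V₁²/2g = 48.10 ft; E₂ = y₂ + V₂²/2g = 23.58 ft. ΔE = E₁ − E₂ = 24.51 ft.
P = γ·Q·ΔE/550 = 62.4 × 2234 × 24.51 / 550 = 6213 hp.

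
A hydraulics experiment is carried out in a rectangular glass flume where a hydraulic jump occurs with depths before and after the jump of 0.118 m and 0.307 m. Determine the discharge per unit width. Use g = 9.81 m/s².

For a rectangular channel the momentum equation gives q² = ½·g·y₁·y₂·(y₁ + y₂) = ½×9.81×0.118×0.307×0.425 = 0.0755.
q = √0.0755 = 0.275 m²/s.

q = 0.275 m²/s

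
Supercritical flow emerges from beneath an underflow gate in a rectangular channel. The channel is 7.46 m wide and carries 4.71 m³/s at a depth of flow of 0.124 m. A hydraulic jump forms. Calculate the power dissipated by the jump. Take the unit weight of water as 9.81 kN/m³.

P = 30.5 kW

q = Q/b = 4.71/7.46 = 0.631 m²/s; V₁ = q/y₁ = 5.09 m/s. Fr₁ = V₁/√(g·y₁) = 4.62.
Sequent-depth ratio: y₂/y₁ = ½[√(1 + 8Fr₁²) − 1] = ½[√171.5 − 1] = 6.05.
y₂ = 6.05 × 0.124 = 0.750 m.
Head loss: ΔE = (y₂ − y₁)³/(4y₁y₂) = (0.750 − 0.124)³/(4×0.124×0.750) = 0.245/0.372 = 0.659 m.
P = γ·Q·ΔE = 9.81 × 4.71 × 0.659 = 30.5 kW.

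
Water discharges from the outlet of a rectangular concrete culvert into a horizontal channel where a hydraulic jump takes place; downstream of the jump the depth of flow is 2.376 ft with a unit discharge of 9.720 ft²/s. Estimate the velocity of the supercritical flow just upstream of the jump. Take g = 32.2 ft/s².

V₂ = q/y₂ = 9.720/2.376 = 4.091 ft/s; Fr₂ = V₂/√(g·y₂) = 0.4677.
Since the conjugate-depth ratio holds either way, y₁/y₂ = ½[√(1 + 8Fr₂²) − 1] = ½[√2.7500 − 1] = 0.3291.
y₁ = 0.3291 × 2.376 = 0.7821 ft.
V₁ = q/y₁ = 9.720/0.7821 = 12.43 ft/s.

V₁ = 12.43 ft/s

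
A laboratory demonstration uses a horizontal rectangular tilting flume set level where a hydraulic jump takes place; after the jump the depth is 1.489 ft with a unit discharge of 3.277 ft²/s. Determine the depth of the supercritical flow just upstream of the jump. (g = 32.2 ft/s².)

y₁ = 0.2566 ft

V₂ = q/y₂ = 3.277/1.489 = 2.201 ft/s; Fr₂ = V₂/√(g·y₂) = 0.3178.
Applying the sequent-depth relation in reverse, y₁/y₂ = ½[√(1 + 8Fr₂²) − 1] = ½[√1.8082 − 1] = 0.1723.
y₁ = 0.1723 × 1.489 = 0.2566 ft.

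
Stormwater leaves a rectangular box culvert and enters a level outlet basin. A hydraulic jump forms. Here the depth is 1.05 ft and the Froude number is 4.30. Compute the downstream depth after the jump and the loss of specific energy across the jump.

y₂ = 5.88 ft; ΔE = 4.57 ft

Fr₁ = 4.30 (given).
Sequent-depth ratio: y₂/y₁ = ½[√(1 + 8Fr₁²) − 1] = ½[√148.9 − 1] = 5.60.
y₂ = 5.60 × 1.05 = 5.88 ft.
Head loss: ΔE = (y₂ − y₁)³/(4y₁y₂) = (5.88 − 1.05)³/(4×1.05×5.88) = 113/24.7 = 4.57 ft.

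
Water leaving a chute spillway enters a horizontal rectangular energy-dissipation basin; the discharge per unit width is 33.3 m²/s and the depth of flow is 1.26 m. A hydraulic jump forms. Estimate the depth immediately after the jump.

V₁ = q/y₁ = 33.3/1.26 = 26.4 m/s. Fr₁ = V₁/√(g·y₁) = 26.4/√(9.81×1.26) = 7.52.
Bélanger equation: y₂/y₁ = ½[√(1 + 8Fr₁²) − 1] = ½[√453.1 − 1] = 10.1.
y₂ = 10.1 × 1.26 = 12.8 m.

y₂ = 12.8 m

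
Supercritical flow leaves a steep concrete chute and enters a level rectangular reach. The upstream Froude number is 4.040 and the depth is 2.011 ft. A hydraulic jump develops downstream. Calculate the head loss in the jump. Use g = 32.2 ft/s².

ΔE = 7.295 ft

Fr₁ = 4.040 (given).
Bélanger equation: y₂/y₁ = ½[√(1 + 8Fr₁²) − 1] = ½[√131.57 − 1] = 5.235.
y₂ = 5.235 × 2.011 = 10.53 ft.
Head loss: ΔE = (y₂ − y₁)³/(4y₁y₂) = (10.53 − 2.011)³/(4×2.011×10.53) = 617.8/84.69 = 7.295 ft.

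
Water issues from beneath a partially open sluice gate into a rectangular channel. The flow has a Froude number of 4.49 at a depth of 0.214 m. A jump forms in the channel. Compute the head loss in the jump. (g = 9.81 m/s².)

Fr₁ = 4.49 (given).
Bélanger equation: y₂/y₁ = ½[√(1 + 8Fr₁²) − 1] = ½[√162.3 − 1] = 5.87.
y₂ = 5.87 × 0.214 = 1.26 m.
V₁ = Fr₁·√(g·y₁) = 4.49×√(9.81×0.214) = 6.51 m/s; q = V₁·y₁ = 1.39 m²/s. V₂ = q/y₂ = 1.39/1.26 = 1.11 m/s. E₁ = y₁ + V₁²/2g = 2.37 m; E₂ = y₂ + V₂²/2g = 1.32 m. ΔE = E₁ − E₂ = 1.05 m.

ΔE = 1.05 m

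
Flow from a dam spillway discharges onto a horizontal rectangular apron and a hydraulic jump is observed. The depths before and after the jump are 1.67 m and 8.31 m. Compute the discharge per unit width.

For a rectangular channel the momentum equation gives q² = ½·g·y₁·y₂·(y₁ + y₂) = ½×9.81×1.67×8.31×9.98 = 679.
q = √679 = 26.1 m²/s.

q = 26.1 m²/s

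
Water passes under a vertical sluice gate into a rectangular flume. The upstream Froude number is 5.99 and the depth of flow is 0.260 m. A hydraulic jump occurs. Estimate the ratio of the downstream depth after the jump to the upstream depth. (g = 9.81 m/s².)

y₂/y₁ = 7.99

Fr₁ = 5.99 (given).
Sequent-depth ratio: y₂/y₁ = ½[√(1 + 8Fr₁²) − 1] = ½[√288.0 − 1] = 7.99.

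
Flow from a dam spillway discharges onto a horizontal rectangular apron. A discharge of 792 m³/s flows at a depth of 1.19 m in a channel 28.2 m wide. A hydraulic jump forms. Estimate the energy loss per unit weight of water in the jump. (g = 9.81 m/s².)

ΔE = 18.2 m

q = Q/b = 792/28.2 = 28.1 m²/s; V₁ = q/y₁ = 23.6 m/s. Fr₁ = V₁/√(g·y₁) = 6.91.
Bélanger equation: y₂/y₁ = ½[√(1 + 8Fr₁²) − 1] = ½[√382.7 − 1] = 9.28.
y₂ = 9.28 × 1.19 = 11.0 m.
V₂ = q/y₂ = 28.1/11.0 = 2.54 m/s. E₁ = y₁ + V₁²/2g = 29.6 m; E₂ = y₂ + V₂²/2g = 11.4 m. ΔE = E₁ − E₂ = 18.2 m.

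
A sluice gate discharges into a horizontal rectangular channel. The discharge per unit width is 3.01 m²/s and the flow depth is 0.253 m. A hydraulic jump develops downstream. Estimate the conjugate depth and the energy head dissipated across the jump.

y₂ = 2.58 m; ΔE = 4.82 m

V₁ = q/y₁ = 3.01/0.253 = 11.9 m/s. Fr₁ = V₁/√(g·y₁) = 11.9/√(9.81×0.253) = 7.55.
Sequent-depth ratio: y₂/y₁ = ½[√(1 + 8Fr₁²) − 1] = ½[√457.2 − 1] = 10.2.
y₂ = 10.2 × 0.253 = 2.58 m.
Head loss: ΔE = (y₂ − y₁)³/(4y₁y₂) = (2.58 − 0.253)³/(4×0.253×2.58) = 12.6/2.61 = 4.82 m.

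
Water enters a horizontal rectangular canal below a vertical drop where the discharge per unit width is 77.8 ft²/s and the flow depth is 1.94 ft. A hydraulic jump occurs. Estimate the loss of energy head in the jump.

V₁ = q/y₁ = 77.8/1.94 = 40.1 ft/s. Fr₁ = V₁/√(g·y₁) = 40.1/√(32.2×1.94) = 5.07.
Bélanger equation: y₂/y₁ = ½[√(1 + 8Fr₁²) − 1] = ½[√207.0 − 1] = 6.69.
y₂ = 6.69 × 1.94 = 13.0 ft.
Head loss: ΔE = (y₂ − y₁)³/(4y₁y₂) = (13.0 − 1.94)³/(4×1.94×13.0) = 1347/101 = 13.4 ft.

ΔE = 13.4 ft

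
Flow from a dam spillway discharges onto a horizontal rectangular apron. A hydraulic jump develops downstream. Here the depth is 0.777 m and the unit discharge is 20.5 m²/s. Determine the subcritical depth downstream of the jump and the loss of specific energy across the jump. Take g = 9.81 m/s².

y₂ = 10.1 m; ΔE = 25.9 m

V₁ = q/y₁ = 20.5/0.777 = 26.4 m/s. Fr₁ = V₁/√(g·y₁) = 26.4/√(9.81×0.777) = 9.56.
Sequent-depth ratio: y₂/y₁ = ½[√(1 + 8Fr₁²) − 1] = ½[√731.6 − 1] = 13.0.
y₂ = 13.0 × 0.777 = 10.1 m.
V₂ = q/y₂ = 20.5/10.1 = 2.03 m/s. E₁ = y₁ + V₁²/2g = 36.3 m; E₂ = y₂ + V₂²/2g = 10.3 m. ΔE = E₁ − E₂ = 25.9 m.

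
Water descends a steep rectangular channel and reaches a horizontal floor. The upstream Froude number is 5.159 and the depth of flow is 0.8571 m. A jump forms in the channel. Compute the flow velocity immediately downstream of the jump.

V₂ = 2.196 m/s

Fr₁ = 5.159 (given).
Sequent-depth ratio: y₂/y₁ = ½[√(1 + 8Fr₁²) − 1] = ½[√213.92 − 1] = 6.813.
y₂ = 6.813 × 0.8571 = 5.839 m.
V₁ = Fr₁·√(g·y₁) = 5.159×√(9.81×0.8571) = 14.96 m/s; q = V₁·y₁ = 12.82 m²/s.
V₂ = q/y₂ = 12.82/5.839 = 2.196 m/s.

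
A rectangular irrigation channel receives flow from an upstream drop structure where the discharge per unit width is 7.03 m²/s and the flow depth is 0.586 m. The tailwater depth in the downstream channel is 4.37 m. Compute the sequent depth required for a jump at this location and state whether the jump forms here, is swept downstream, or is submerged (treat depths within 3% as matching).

V₁ = q/y₁ = 7.03/0.586 = 12.0 m/s. Fr₁ = V₁/√(g·y₁) = 12.0/√(9.81×0.586) = 5.00.
Bélanger equation: y₂/y₁ = ½[√(1 + 8Fr₁²) − 1] = ½[√201.3 − 1] = 6.59.
y₂ = 6.59 × 0.586 = 3.86 m.
Tailwater y_tw = 4.37 m: y_tw > y₂, so the jump is submerged.

y₂ = 3.86 m; the jump is submerged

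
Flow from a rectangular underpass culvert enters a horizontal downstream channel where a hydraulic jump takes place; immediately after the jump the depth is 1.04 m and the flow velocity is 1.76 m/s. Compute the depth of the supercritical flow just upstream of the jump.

Fr₂ = V₂/√(g·y₂) = 1.76/√(9.81×1.04) = 0.551.
Since the conjugate-depth ratio holds either way, y₁/y₂ = ½[√(1 + 8Fr₂²) − 1] = ½[√3.429 − 1] = 0.426.
y₁ = 0.426 × 1.04 = 0.443 m.

y₁ = 0.443 m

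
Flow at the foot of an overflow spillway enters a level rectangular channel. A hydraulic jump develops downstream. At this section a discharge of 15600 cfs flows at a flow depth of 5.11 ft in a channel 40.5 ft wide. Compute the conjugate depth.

y₂ = 40.0 ft

q = Q/b = 15600/40.5 = 385 ft²/s; V₁ = q/y₁ = 75.4 ft/s. Fr₁ = V₁/√(g·y₁) = 5.88.
Conjugate-depth relation: y₂/y₁ = ½[√(1 + 8Fr₁²) − 1] = ½[√277.3 − 1] = 7.83.
y₂ = 7.83 × 5.11 = 40.0 ft.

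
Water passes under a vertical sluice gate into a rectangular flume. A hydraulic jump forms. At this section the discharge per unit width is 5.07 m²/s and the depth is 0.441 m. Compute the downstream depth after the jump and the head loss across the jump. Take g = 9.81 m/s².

y₂ = 3.23 m; ΔE = 3.82 m

V₁ = q/y₁ = 5.07/0.441 = 11.5 m/s. Fr₁ = V₁/√(g·y₁) = 11.5/√(9.81×0.441) = 5.53.
Bélanger equation: y₂/y₁ = ½[√(1 + 8Fr₁²) − 1] = ½[√245.4 − 1] = 7.33.
y₂ = 7.33 × 0.441 = 3.23 m.
Head loss: ΔE = (y₂ − y₁)³/(4y₁y₂) = (3.23 − 0.441)³/(4×0.441×3.23) = 21.8/5.70 = 3.82 m.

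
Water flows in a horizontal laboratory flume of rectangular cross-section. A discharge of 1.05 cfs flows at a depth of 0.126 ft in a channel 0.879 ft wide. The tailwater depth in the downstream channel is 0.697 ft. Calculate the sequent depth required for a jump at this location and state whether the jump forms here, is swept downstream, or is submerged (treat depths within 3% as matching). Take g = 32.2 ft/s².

y₂ = 0.778 ft; the jump is swept downstream

q = Q/b = 1.05/0.879 = 1.19 ft²/s; V₁ = q/y₁ = 9.48 ft/s. Fr₁ = V₁/√(g·y₁) = 4.71.
Conjugate-depth relation: y₂/y₁ = ½[√(1 + 8Fr₁²) − 1] = ½[√178.2 − 1] = 6.18.
y₂ = 6.18 × 0.126 = 0.778 ft.
Tailwater y_tw = 0.697 ft: y_tw < y₂, so the jump is swept downstream.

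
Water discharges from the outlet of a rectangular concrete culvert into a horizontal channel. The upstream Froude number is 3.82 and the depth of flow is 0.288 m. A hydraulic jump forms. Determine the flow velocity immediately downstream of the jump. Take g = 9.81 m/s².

Fr₁ = 3.82 (given).
By Bélanger, y₂/y₁ = ½[√(1 + 8Fr₁²) − 1] = ½[√117.7 − 1] = 4.93.
y₂ = 4.93 × 0.288 = 1.42 m.
V₁ = Fr₁·√(g·y₁) = 3.82×√(9.81×0.288) = 6.42 m/s; q = V₁·y₁ = 1.85 m²/s.
V₂ = q/y₂ = 1.85/1.42 = 1.30 m/s.

V₂ = 1.30 m/s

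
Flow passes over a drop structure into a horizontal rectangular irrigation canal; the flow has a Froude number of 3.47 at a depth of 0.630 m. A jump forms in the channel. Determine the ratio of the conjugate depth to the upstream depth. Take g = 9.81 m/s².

Fr₁ = 3.47 (given).
Conjugate-depth relation: y₂/y₁ = ½[√(1 + 8Fr₁²) − 1] = ½[√97.33 − 1] = 4.43.

y₂/y₁ = 4.43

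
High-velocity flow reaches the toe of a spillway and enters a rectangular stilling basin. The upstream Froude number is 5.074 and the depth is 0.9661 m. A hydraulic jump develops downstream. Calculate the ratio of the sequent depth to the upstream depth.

y₂/y₁ = 6.693

Fr₁ = 5.074 (given).
Sequent-depth ratio: y₂/y₁ = ½[√(1 + 8Fr₁²) − 1] = ½[√206.96 − 1] = 6.693.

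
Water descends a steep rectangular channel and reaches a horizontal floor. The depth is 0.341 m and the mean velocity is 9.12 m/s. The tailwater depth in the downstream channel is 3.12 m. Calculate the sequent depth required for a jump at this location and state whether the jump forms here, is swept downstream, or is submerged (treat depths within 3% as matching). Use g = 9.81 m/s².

y₂ = 2.24 m; the jump is submerged

Fr₁ = V₁/√(g·y₁) = 9.12/√(9.81×0.341) = 4.99.
Conjugate-depth relation: y₂/y₁ = ½[√(1 + 8Fr₁²) − 1] = ½[√199.9 − 1] = 6.57.
y₂ = 6.57 × 0.341 = 2.24 m.
Tailwater y_tw = 3.12 m: y_tw > y₂, so the jump is submerged.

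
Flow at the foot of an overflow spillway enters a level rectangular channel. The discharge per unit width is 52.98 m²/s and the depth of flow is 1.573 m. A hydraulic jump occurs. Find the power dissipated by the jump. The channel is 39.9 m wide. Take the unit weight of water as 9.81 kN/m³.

V₁ = q/y₁ = 52.98/1.573 = 33.68 m/s. Fr₁ = V₁/√(g·y₁) = 33.68/√(9.81×1.573) = 8.574.
From the momentum equation for a rectangular channel, y₂/y₁ = ½[√(1 + 8Fr₁²) − 1] = ½[√589.11 − 1] = 11.64.
y₂ = 11.64 × 1.573 = 18.30 m.
V₂ = q/y₂ = 52.98/18.30 = 2.895 m/s. E₁ = y₁ + V₁²/2g = 59.39 m; E₂ = y₂ + V₂²/2g = 18.73 m. ΔE = E₁ − E₂ = 40.66 m.
Q = q·b = 52.98 × 39.9 = 2114 m³/s. P = γ·Q·ΔE = 9.81 × 2114 × 40.66 = 843211 kW.

P = 843211 kW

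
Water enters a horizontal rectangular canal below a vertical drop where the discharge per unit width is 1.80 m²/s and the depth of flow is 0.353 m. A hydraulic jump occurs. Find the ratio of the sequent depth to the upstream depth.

V₁ = q/y₁ = 1.80/0.353 = 5.10 m/s. Fr₁ = V₁/√(g·y₁) = 5.10/√(9.81×0.353) = 2.74.
From the momentum equation for a rectangular channel, y₂/y₁ = ½[√(1 + 8Fr₁²) − 1] = ½[√61.07 − 1] = 3.41.

y₂/y₁ = 3.41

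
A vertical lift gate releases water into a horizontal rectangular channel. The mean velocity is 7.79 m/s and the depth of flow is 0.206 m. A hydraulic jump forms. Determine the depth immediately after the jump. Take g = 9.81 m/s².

y₂ = 1.50 m

Fr₁ = V₁/√(g·y₁) = 7.79/√(9.81×0.206) = 5.48.
From the momentum equation for a rectangular channel, y₂/y₁ = ½[√(1 + 8Fr₁²) − 1] = ½[√241.2 − 1] = 7.27.
y₂ = 7.27 × 0.206 = 1.50 m.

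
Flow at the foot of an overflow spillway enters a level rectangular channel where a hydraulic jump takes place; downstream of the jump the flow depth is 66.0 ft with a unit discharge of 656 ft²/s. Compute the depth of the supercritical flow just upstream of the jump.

V₂ = q/y₂ = 656/66.0 = 9.94 ft/s; Fr₂ = V₂/√(g·y₂) = 0.216.
Since the conjugate-depth ratio holds either way, y₁/y₂ = ½[√(1 + 8Fr₂²) − 1] = ½[√1.372 − 1] = 0.0856.
y₁ = 0.0856 × 66.0 = 5.65 ft.

y₁ = 5.65 ft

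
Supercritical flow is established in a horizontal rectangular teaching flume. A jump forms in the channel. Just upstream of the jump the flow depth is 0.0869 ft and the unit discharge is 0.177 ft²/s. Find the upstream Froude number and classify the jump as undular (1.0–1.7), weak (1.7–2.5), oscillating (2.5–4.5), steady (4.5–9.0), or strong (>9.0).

Fr₁ = 1.22; undular jump

V₁ = q/y₁ = 0.177/0.0869 = 2.04 ft/s. Fr₁ = V₁/√(g·y₁) = 2.04/√(32.2×0.0869) = 1.22.
Fr₁ = 1.22 lies in the undular range.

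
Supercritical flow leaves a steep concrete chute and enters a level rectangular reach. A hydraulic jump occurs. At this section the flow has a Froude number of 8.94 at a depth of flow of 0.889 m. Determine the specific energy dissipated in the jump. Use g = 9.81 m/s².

Fr₁ = 8.94 (given).
Bélanger equation: y₂/y₁ = ½[√(1 + 8Fr₁²) − 1] = ½[√640.4 − 1] = 12.2.
y₂ = 12.2 × 0.889 = 10.8 m.
Head loss: ΔE = (y₂ − y₁)³/(4y₁y₂) = (10.8 − 0.889)³/(4×0.889×10.8) = 975/38.4 = 25.4 m.

ΔE = 25.4 m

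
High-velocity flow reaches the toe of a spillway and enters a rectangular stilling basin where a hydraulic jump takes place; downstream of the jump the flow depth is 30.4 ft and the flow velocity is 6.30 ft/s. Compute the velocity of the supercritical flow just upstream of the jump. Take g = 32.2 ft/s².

Fr₂ = V₂/√(g·y₂) = 6.30/√(32.2×30.4) = 0.201.
The Bélanger relation is symmetric: y₁/y₂ = ½[√(1 + 8Fr₂²) − 1] = ½[√1.324 − 1] = 0.0754.
y₁ = 0.0754 × 30.4 = 2.29 ft.
V₁ = q/y₁ = 192/2.29 = 83.5 ft/s.

V₁ = 83.5 ft/s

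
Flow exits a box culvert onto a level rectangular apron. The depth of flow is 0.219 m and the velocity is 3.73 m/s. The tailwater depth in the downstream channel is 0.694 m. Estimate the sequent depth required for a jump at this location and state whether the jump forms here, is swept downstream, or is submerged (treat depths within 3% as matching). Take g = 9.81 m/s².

y₂ = 0.686 m; the jump forms here

Fr₁ = V₁/√(g·y₁) = 3.73/√(9.81×0.219) = 2.54.
Sequent-depth ratio: y₂/y₁ = ½[√(1 + 8Fr₁²) − 1] = ½[√52.81 − 1] = 3.13.
y₂ = 3.13 × 0.219 = 0.686 m.
Tailwater y_tw = 0.694 m: y_tw ≈ y₂, so the jump forms here.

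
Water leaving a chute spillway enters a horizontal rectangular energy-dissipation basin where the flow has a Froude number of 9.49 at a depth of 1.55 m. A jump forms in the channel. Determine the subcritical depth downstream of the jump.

Fr₁ = 9.49 (given).
From the momentum equation for a rectangular channel, y₂/y₁ = ½[√(1 + 8Fr₁²) − 1] = ½[√721.5 − 1] = 12.9.
y₂ = 12.9 × 1.55 = 20.0 m.

y₂ = 20.0 m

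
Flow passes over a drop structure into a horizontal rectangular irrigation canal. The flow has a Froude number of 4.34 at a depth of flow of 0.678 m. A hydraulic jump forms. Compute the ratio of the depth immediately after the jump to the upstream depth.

y₂/y₁ = 5.66

Fr₁ = 4.34 (given).
Bélanger equation: y₂/y₁ = ½[√(1 + 8Fr₁²) − 1] = ½[√151.7 − 1] = 5.66.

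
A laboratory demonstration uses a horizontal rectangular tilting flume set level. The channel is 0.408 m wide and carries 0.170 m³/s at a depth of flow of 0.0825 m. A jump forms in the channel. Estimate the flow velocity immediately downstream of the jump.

V₂ = 0.677 m/s

q = Q/b = 0.170/0.408 = 0.417 m²/s; V₁ = q/y₁ = 5.05 m/s. Fr₁ = V₁/√(g·y₁) = 5.61.
Sequent-depth ratio: y₂/y₁ = ½[√(1 + 8Fr₁²) − 1] = ½[√253.1 − 1] = 7.46.
y₂ = 7.46 × 0.0825 = 0.615 m.
V₂ = q/y₂ = 0.417/0.615 = 0.677 m/s.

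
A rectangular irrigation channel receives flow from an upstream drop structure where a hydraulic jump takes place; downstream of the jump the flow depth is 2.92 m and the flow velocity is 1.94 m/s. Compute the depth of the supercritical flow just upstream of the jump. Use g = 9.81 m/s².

Fr₂ = V₂/√(g·y₂) = 1.94/√(9.81×2.92) = 0.362.
The Bélanger relation is symmetric: y₁/y₂ = ½[√(1 + 8Fr₂²) − 1] = ½[√2.051 − 1] = 0.216.
y₁ = 0.216 × 2.92 = 0.631 m.

y₁ = 0.631 m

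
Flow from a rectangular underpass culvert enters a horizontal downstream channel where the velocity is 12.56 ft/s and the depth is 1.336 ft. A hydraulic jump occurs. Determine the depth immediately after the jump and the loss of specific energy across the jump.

Fr₁ = V₁/√(g·y₁) = 12.56/√(32.2×1.336) = 1.915.
From the momentum equation for a rectangular channel, y₂/y₁ = ½[√(1 + 8Fr₁²) − 1] = ½[√30.336 − 1] = 2.254.
y₂ = 2.254 × 1.336 = 3.011 ft.
Head loss: ΔE = (y₂ − y₁)³/(4y₁y₂) = (3.011 − 1.336)³/(4×1.336×3.011) = 4.701/16.09 = 0.2922 ft.

y₂ = 3.011 ft; ΔE = 0.2922 ft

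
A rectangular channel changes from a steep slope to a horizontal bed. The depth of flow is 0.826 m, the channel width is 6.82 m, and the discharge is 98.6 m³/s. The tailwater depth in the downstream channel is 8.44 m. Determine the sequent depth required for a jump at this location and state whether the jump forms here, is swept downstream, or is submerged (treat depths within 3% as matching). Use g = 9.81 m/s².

q = Q/b = 98.6/6.82 = 14.5 m²/s; V₁ = q/y₁ = 17.5 m/s. Fr₁ = V₁/√(g·y₁) = 6.15.
Bélanger equation: y₂/y₁ = ½[√(1 + 8Fr₁²) − 1] = ½[√303.5 − 1] = 8.21.
y₂ = 8.21 × 0.826 = 6.78 m.
Tailwater y_tw = 8.44 m: y_tw > y₂, so the jump is submerged.

y₂ = 6.78 m; the jump is submerged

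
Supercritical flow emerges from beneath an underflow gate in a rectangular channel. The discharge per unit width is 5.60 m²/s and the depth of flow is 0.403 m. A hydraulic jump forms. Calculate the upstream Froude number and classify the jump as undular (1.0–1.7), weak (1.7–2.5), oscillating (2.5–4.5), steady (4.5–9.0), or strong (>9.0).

V₁ = q/y₁ = 5.60/0.403 = 13.9 m/s. Fr₁ = V₁/√(g·y₁) = 13.9/√(9.81×0.403) = 6.99.
Fr₁ = 6.99 lies in the steady range.

Fr₁ = 6.99; steady jump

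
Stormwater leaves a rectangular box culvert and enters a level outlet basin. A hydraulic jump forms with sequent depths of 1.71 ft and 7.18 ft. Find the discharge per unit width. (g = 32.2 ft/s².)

q = 41.9 ft²/s

For a rectangular channel the momentum equation gives q² = ½·g·y₁·y₂·(y₁ + y₂) = ½×32.2×1.71×7.18×8.89 = 1757.
q = √1757 = 41.9 ft²/s.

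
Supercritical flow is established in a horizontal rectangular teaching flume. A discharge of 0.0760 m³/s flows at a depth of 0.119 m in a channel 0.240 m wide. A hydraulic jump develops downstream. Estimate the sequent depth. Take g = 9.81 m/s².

y₂ = 0.359 m

q = Q/b = 0.0760/0.240 = 0.317 m²/s; V₁ = q/y₁ = 2.66 m/s. Fr₁ = V₁/√(g·y₁) = 2.46.
From the momentum equation for a rectangular channel, y₂/y₁ = ½[√(1 + 8Fr₁²) − 1] = ½[√49.53 − 1] = 3.02.
y₂ = 3.02 × 0.119 = 0.359 m.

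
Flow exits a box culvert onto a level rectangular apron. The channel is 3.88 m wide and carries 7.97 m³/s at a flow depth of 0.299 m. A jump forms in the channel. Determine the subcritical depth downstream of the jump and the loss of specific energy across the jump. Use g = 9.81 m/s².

q = Q/b = 7.97/3.88 = 2.05 m²/s; V₁ = q/y₁ = 6.87 m/s. Fr₁ = V₁/√(g·y₁) = 4.01.
Bélanger equation: y₂/y₁ = ½[√(1 + 8Fr₁²) − 1] = ½[√129.7 − 1] = 5.19.
y₂ = 5.19 × 0.299 = 1.55 m.
Head loss: ΔE = (y₂ − y₁)³/(4y₁y₂) = (1.55 − 0.299)³/(4×0.299×1.55) = 1.97/1.86 = 1.06 m.

y₂ = 1.55 m; ΔE = 1.06 m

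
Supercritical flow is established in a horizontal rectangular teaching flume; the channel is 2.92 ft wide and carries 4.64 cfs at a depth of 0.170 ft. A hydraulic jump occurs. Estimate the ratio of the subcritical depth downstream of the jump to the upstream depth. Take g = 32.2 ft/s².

y₂/y₁ = 5.17

q = Q/b = 4.64/2.92 = 1.59 ft²/s; V₁ = q/y₁ = 9.35 ft/s. Fr₁ = V₁/√(g·y₁) = 4.00.
Bélanger equation: y₂/y₁ = ½[√(1 + 8Fr₁²) − 1] = ½[√128.7 − 1] = 5.17.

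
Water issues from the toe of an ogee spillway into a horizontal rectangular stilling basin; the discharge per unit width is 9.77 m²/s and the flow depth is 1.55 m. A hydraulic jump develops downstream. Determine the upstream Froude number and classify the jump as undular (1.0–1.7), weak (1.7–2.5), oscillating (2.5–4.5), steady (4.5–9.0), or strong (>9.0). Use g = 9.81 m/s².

V₁ = q/y₁ = 9.77/1.55 = 6.30 m/s. Fr₁ = V₁/√(g·y₁) = 6.30/√(9.81×1.55) = 1.62.
Fr₁ = 1.62 lies in the undular range.

Fr₁ = 1.62; undular jump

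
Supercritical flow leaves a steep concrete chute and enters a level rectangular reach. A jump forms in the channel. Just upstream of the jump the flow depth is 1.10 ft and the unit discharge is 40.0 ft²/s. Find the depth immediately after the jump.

V₁ = q/y₁ = 40.0/1.10 = 36.4 ft/s. Fr₁ = V₁/√(g·y₁) = 36.4/√(32.2×1.10) = 6.11.
Bélanger equation: y₂/y₁ = ½[√(1 + 8Fr₁²) − 1] = ½[√299.7 − 1] = 8.16.
y₂ = 8.16 × 1.10 = 8.97 ft.

y₂ = 8.97 ft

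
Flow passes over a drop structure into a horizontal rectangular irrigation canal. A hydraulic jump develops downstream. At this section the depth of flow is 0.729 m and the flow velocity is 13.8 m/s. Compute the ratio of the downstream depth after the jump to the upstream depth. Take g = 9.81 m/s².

Fr₁ = V₁/√(g·y₁) = 13.8/√(9.81×0.729) = 5.16.
Bélanger equation: y₂/y₁ = ½[√(1 + 8Fr₁²) − 1] = ½[√214.0 − 1] = 6.81.

y₂/y₁ = 6.81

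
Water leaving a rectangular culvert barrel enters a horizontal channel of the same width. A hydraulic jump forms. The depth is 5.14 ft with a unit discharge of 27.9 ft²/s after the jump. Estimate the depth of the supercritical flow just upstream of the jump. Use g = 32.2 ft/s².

V₂ = q/y₂ = 27.9/5.14 = 5.43 ft/s; Fr₂ = V₂/√(g·y₂) = 0.422.
Applying the sequent-depth relation in reverse, y₁/y₂ = ½[√(1 + 8Fr₂²) − 1] = ½[√2.424 − 1] = 0.278.
y₁ = 0.278 × 5.14 = 1.43 ft.

y₁ = 1.43 ft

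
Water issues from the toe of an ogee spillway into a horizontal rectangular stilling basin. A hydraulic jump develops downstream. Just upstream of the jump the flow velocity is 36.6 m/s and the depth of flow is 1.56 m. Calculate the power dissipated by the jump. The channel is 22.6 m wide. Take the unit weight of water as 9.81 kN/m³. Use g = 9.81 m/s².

Fr₁ = V₁/√(g·y₁) = 36.6/√(9.81×1.56) = 9.36.
Bélanger equation: y₂/y₁ = ½[√(1 + 8Fr₁²) − 1] = ½[√701.3 − 1] = 12.7.
y₂ = 12.7 × 1.56 = 19.9 m.
Head loss: ΔE = (y₂ − y₁)³/(4y₁y₂) = (19.9 − 1.56)³/(4×1.56×19.9) = 6144/124 = 49.5 m.
q = V₁·y₁ = 36.6 × 1.56 = 57.1 m²/s. Q = q·b = 57.1 × 22.6 = 1290 m³/s. P = γ·Q·ΔE = 9.81 × 1290 × 49.5 = 627093 kW.

P = 627093 kW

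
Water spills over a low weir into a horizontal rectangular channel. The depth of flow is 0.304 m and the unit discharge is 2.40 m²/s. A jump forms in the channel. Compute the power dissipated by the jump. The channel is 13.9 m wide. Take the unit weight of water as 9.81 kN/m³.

P = 515 kW

V₁ = q/y₁ = 2.40/0.304 = 7.89 m/s. Fr₁ = V₁/√(g·y₁) = 7.89/√(9.81×0.304) = 4.57.
Sequent-depth ratio: y₂/y₁ = ½[√(1 + 8Fr₁²) − 1] = ½[√168.2 − 1] = 5.98.
y₂ = 5.98 × 0.304 = 1.82 m.
Head loss: ΔE = (y₂ − y₁)³/(4y₁y₂) = (1.82 − 0.304)³/(4×0.304×1.82) = 3.48/2.21 = 1.57 m.
Q = q·b = 2.40 × 13.9 = 33.4 m³/s. P = γ·Q·ΔE = 9.81 × 33.4 × 1.57 = 515 kW.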